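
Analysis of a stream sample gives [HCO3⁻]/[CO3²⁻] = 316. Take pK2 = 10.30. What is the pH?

From K2 = [H⁺][CO3²⁻]/[HCO3⁻]:  pH = pK2 − log₁₀([HCO3⁻]/[CO3²⁻])
log₁₀(316) = +2.500
pH = 10.30 − (+2.500) = 7.80

pH = 7.80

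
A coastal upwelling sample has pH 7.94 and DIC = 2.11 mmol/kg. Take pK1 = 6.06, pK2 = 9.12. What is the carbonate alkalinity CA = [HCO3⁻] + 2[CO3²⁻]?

CA = 2.21 mmol/kg

CA = [HCO3⁻] + 2[CO3²⁻] = (α₁ + 2α₂)·DIC
At pH 7.94: [H⁺]/K1 = 10^-1.88 = 0.013183, K2/[H⁺] = 10^-1.18 = 0.066069
α₁ = 1/(1 + 0.013183 + 0.066069) = 1/1.0793 = 0.9266; α₂ = α₁·K2/[H⁺] = 0.06122
α₁ + 2α₂ = 1.0490
CA = 1.0490 × 2.11 = 2.21 mmol/kg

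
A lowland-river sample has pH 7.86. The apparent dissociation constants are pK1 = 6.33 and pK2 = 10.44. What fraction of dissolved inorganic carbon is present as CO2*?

α₀ = 0.0286

α₀ = 1 / (1 + K1/[H⁺] + K1K2/[H⁺]²) = 1 / (1 + 10^+1.53 + 10^-1.05)
   = 1 / (1 + 33.884 + 0.089125) = 1/34.974 = 0.02859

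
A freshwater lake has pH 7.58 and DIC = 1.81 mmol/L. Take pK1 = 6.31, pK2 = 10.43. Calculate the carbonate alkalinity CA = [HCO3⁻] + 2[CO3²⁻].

CA = [HCO3⁻] + 2[CO3²⁻] = (α₁ + 2α₂)·DIC
At pH 7.58: [H⁺]/K1 = 10^-1.27 = 0.053703, K2/[H⁺] = 10^-2.85 = 0.0014125
α₁ = 1/(1 + 0.053703 + 0.0014125) = 1/1.0551 = 0.9478; α₂ = α₁·K2/[H⁺] = 0.001339
α₁ + 2α₂ = 0.9504
CA = 0.9504 × 1.81 = 1.72 mmol/L

CA = 1.72 mmol/L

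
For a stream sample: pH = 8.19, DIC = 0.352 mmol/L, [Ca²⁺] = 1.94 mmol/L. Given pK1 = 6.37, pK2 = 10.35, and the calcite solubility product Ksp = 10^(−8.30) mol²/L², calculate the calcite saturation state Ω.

α₂ = 1 / (1 + [H⁺]/K2 + [H⁺]²/(K1K2)) = 1 / (1 + 10^+2.16 + 10^+0.34)
   = 1 / (1 + 144.54 + 2.1878) = 1/147.73 = 0.006769
[CO3²⁻] = α₂ × DIC = 0.006769 × 0.352 = 0.002383 mmol/L = 2.383 μmol/L
Ksp = 10^(−8.30) = 5.012×10^-9
Ω = [Ca²⁺][CO3²⁻]/Ksp = (1.94×10^-3)(2.383×10^-6) / 5.012×10^-9 = 0.922

Ω = 0.922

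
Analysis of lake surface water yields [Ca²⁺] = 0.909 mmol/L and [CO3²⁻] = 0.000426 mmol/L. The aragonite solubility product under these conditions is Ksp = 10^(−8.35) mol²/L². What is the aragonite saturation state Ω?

Ksp = 10^(−8.35) = 4.467×10^-9
Ω = [Ca²⁺][CO3²⁻]/Ksp = (0.909×10^-3)(0.000426×10^-3) / 4.467×10^-9 = 0.0867

Ω = 0.0867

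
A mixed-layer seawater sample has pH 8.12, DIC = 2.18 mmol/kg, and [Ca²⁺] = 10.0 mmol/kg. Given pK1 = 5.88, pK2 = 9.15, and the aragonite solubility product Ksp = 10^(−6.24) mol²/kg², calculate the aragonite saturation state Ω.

α₂ = 1 / (1 + [H⁺]/K2 + [H⁺]²/(K1K2)) = 1 / (1 + 10^+1.03 + 10^-1.21)
   = 1 / (1 + 10.715 + 0.061660) = 1/11.777 = 0.08491
[CO3²⁻] = α₂ × DIC = 0.08491 × 2.18 = 0.1851 mmol/kg
Ksp = 10^(−6.24) = 5.754×10^-7
Ω = [Ca²⁺][CO3²⁻]/Ksp = (10.0×10^-3)(1.851×10^-4) / 5.754×10^-7 = 3.22

Ω = 3.22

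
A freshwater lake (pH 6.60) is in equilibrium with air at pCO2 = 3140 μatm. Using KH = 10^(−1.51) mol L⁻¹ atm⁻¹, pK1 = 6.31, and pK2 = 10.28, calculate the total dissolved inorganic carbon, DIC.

[CO2*] = KH · pCO2 = 10^(−1.51) × 3140×10^-6 = 9.704×10^-5 mol/L
α₀ = 1/(1 + K1/[H⁺] + K1K2/[H⁺]²) = 1/(1 + 10^+0.29 + 10^-3.39) = 0.3390
DIC = [CO2*]/α₀ = 9.704×10^-5 / 0.3390 = 0.286 mmol/L

DIC = 0.286 mmol/L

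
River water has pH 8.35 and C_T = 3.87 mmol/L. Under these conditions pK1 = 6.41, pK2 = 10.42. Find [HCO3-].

α₁ = 1 / (1 + [H⁺]/K1 + K2/[H⁺]) = 1 / (1 + 10^-1.94 + 10^-2.07)
   = 1 / (1 + 0.011482 + 0.0085114) = 1/1.0200 = 0.9804
[HCO3⁻] = α₁ × DIC = 0.9804 × 3.87 = 3.79 mmol/L

[HCO3⁻] = 3.79 mmol/L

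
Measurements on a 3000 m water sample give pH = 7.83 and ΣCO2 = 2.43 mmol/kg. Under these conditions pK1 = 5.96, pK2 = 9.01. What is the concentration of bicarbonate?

α₁ = 1 / (1 + [H⁺]/K1 + K2/[H⁺]) = 1 / (1 + 10^-1.87 + 10^-1.18)
   = 1 / (1 + 0.013490 + 0.066069) = 1/1.0796 = 0.9263
[HCO3⁻] = α₁ × DIC = 0.9263 × 2.43 = 2.25 mmol/kg

[HCO3⁻] = 2.25 mmol/kg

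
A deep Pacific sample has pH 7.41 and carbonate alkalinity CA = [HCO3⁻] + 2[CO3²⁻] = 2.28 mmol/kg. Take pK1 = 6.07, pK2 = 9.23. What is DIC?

DIC = 2.35 mmol/kg

CA = [HCO3⁻] + 2[CO3²⁻] = (α₁ + 2α₂)·DIC
At pH 7.41: [H⁺]/K1 = 10^-1.34 = 0.045709, K2/[H⁺] = 10^-1.82 = 0.015136
α₁ = 1/(1 + 0.045709 + 0.015136) = 1/1.0608 = 0.9426; α₂ = α₁·K2/[H⁺] = 0.01427
α₁ + 2α₂ = 0.9712
DIC = CA / (α₁ + 2α₂) = 2.28 / 0.9712 = 2.35 mmol/kg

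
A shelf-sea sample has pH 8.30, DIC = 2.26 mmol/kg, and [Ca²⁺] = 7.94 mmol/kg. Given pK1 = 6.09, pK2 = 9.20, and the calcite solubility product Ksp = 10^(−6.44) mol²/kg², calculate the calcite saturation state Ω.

α₂ = 1 / (1 + [H⁺]/K2 + [H⁺]²/(K1K2)) = 1 / (1 + 10^+0.90 + 10^-1.31)
   = 1 / (1 + 7.9433 + 0.048978) = 1/8.9923 = 0.1112
[CO3²⁻] = α₂ × DIC = 0.1112 × 2.26 = 0.2513 mmol/kg
Ksp = 10^(−6.44) = 3.631×10^-7
Ω = [Ca²⁺][CO3²⁻]/Ksp = (7.94×10^-3)(2.513×10^-4) / 3.631×10^-7 = 5.50

Ω = 5.50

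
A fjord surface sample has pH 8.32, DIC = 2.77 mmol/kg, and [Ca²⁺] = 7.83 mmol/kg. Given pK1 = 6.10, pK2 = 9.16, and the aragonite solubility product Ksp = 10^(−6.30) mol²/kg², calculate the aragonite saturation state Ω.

Ω = 5.44

α₂ = 1 / (1 + [H⁺]/K2 + [H⁺]²/(K1K2)) = 1 / (1 + 10^+0.84 + 10^-1.38)
   = 1 / (1 + 6.9183 + 0.041687) = 1/7.9600 = 0.1256
[CO3²⁻] = α₂ × DIC = 0.1256 × 2.77 = 0.3480 mmol/kg
Ksp = 10^(−6.30) = 5.012×10^-7
Ω = [Ca²⁺][CO3²⁻]/Ksp = (7.83×10^-3)(3.480×10^-4) / 5.012×10^-7 = 5.44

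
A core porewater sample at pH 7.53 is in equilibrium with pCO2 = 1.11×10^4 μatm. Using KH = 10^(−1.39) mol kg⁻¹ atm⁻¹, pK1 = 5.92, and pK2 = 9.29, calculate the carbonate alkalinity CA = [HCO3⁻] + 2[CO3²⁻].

[CO2*] = KH · pCO2 = 10^(−1.39) × 1.11×10^4×10^-6 = 4.522×10^-4 mol/kg
α₀ = 1/(1 + K1/[H⁺] + K1K2/[H⁺]²) = 1/(1 + 10^+1.61 + 10^-0.15) = 0.02356
DIC = [CO2*]/α₀ = 4.522×10^-4 / 0.02356 = 19.19 mmol/kg
CA = (α₁ + 2α₂)·DIC = (0.9598 + 2×0.01668) × 19.19 = 19.1 mmol/kg

CA = 19.1 mmol/kg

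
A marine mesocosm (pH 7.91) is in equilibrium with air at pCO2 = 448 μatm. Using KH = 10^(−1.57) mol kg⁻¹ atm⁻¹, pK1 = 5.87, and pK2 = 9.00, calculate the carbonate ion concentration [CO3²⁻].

[CO3²⁻] = 0.107 mmol/kg

[CO2*] = KH · pCO2 = 10^(−1.57) × 448×10^-6 = 1.206×10^-5 mol/kg
α₀ = 1/(1 + K1/[H⁺] + K1K2/[H⁺]²) = 1/(1 + 10^+2.04 + 10^+0.95) = 0.008364
DIC = [CO2*]/α₀ = 1.206×10^-5 / 0.008364 = 1.442 mmol/kg
[CO3²⁻] = α₂·DIC; α₂ = 0.07454, so [CO3²⁻] = 0.07454 × 1.442 = 0.107 mmol/kg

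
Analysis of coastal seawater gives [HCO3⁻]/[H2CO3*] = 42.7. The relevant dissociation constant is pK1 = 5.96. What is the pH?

pH = 7.59

From K1 = [H⁺][HCO3⁻]/[H2CO3*]:  pH = pK1 + log₁₀([HCO3⁻]/[H2CO3*])
log₁₀(42.7) = +1.630
pH = 5.96 + (+1.630) = 7.59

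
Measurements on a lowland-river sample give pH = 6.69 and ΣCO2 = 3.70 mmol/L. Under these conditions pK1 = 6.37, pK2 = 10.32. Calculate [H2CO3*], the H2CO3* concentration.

α₀ = 1 / (1 + K1/[H⁺] + K1K2/[H⁺]²) = 1 / (1 + 10^+0.32 + 10^-3.31)
   = 1 / (1 + 2.0893 + 0.00048978) = 1/3.0898 = 0.3236
[CO2*] = α₀ × DIC = 0.3236 × 3.70 = 1.20 mmol/L

[CO2*] = 1.20 mmol/L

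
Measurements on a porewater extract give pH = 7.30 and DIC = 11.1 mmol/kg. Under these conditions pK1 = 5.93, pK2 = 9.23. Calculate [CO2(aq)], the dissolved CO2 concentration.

α₀ = 1 / (1 + K1/[H⁺] + K1K2/[H⁺]²) = 1 / (1 + 10^+1.37 + 10^-0.56)
   = 1 / (1 + 23.442 + 0.27542) = 1/24.718 = 0.04046
[CO2*] = α₀ × DIC = 0.04046 × 11.1 = 0.449 mmol/kg

[CO2*] = 0.449 mmol/kg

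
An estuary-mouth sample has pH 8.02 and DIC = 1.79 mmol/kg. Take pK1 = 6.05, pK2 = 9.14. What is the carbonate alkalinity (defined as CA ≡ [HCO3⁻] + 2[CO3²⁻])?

CA = [HCO3⁻] + 2[CO3²⁻] = (α₁ + 2α₂)·DIC
At pH 8.02: [H⁺]/K1 = 10^-1.97 = 0.010715, K2/[H⁺] = 10^-1.12 = 0.075858
α₁ = 1/(1 + 0.010715 + 0.075858) = 1/1.0866 = 0.9203; α₂ = α₁·K2/[H⁺] = 0.06981
α₁ + 2α₂ = 1.0600
CA = 1.0600 × 1.79 = 1.90 mmol/kg

CA = 1.90 mmol/kg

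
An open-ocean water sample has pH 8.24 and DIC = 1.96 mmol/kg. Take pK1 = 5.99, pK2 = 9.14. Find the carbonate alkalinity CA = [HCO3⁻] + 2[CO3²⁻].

CA = 2.17 mmol/kg

CA = [HCO3⁻] + 2[CO3²⁻] = (α₁ + 2α₂)·DIC
At pH 8.24: [H⁺]/K1 = 10^-2.25 = 0.0056234, K2/[H⁺] = 10^-0.90 = 0.12589
α₁ = 1/(1 + 0.0056234 + 0.12589) = 1/1.1315 = 0.8838; α₂ = α₁·K2/[H⁺] = 0.1113
α₁ + 2α₂ = 1.1063
CA = 1.1063 × 1.96 = 2.17 mmol/kg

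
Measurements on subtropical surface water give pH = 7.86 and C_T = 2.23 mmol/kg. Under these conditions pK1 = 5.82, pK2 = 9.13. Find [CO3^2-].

α₂ = 1 / (1 + [H⁺]/K2 + [H⁺]²/(K1K2)) = 1 / (1 + 10^+1.27 + 10^-0.77)
   = 1 / (1 + 18.621 + 0.16982) = 1/19.791 = 0.05053
[CO3²⁻] = α₂ × DIC = 0.05053 × 2.23 = 0.113 mmol/kg

[CO3²⁻] = 0.113 mmol/kg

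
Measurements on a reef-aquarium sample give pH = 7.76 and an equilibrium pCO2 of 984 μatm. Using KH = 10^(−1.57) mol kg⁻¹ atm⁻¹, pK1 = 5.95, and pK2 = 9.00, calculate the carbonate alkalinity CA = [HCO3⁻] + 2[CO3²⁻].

[CO2*] = KH · pCO2 = 10^(−1.57) × 984×10^-6 = 2.648×10^-5 mol/kg
α₀ = 1/(1 + K1/[H⁺] + K1K2/[H⁺]²) = 1/(1 + 10^+1.81 + 10^+0.57) = 0.01443
DIC = [CO2*]/α₀ = 2.648×10^-5 / 0.01443 = 1.835 mmol/kg
CA = (α₁ + 2α₂)·DIC = (0.9319 + 2×0.05363) × 1.835 = 1.91 mmol/kg

CA = 1.91 mmol/kg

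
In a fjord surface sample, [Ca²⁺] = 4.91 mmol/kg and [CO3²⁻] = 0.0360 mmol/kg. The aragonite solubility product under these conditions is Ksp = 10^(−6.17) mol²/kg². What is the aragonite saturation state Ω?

Ω = 0.261

Ksp = 10^(−6.17) = 6.761×10^-7
Ω = [Ca²⁺][CO3²⁻]/Ksp = (4.91×10^-3)(0.0360×10^-3) / 6.761×10^-7 = 0.261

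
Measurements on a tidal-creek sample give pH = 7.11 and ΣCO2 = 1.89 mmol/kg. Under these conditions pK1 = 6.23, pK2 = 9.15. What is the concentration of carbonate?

α₂ = 1 / (1 + [H⁺]/K2 + [H⁺]²/(K1K2)) = 1 / (1 + 10^+2.04 + 10^+1.16)
   = 1 / (1 + 109.65 + 14.454) = 1/125.10 = 0.007993
[CO3²⁻] = α₂ × DIC = 0.007993 × 1.89 = 0.0151 mmol/kg = 15.1 μmol/kg

[CO3²⁻] = 15.1 μmol/kg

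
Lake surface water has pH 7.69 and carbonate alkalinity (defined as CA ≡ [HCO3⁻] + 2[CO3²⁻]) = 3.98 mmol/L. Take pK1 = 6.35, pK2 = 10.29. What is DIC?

DIC = 4.15 mmol/L

CA = [HCO3⁻] + 2[CO3²⁻] = (α₁ + 2α₂)·DIC
At pH 7.69: [H⁺]/K1 = 10^-1.34 = 0.045709, K2/[H⁺] = 10^-2.60 = 0.0025119
α₁ = 1/(1 + 0.045709 + 0.0025119) = 1/1.0482 = 0.9540; α₂ = α₁·K2/[H⁺] = 0.002396
α₁ + 2α₂ = 0.9588
DIC = CA / (α₁ + 2α₂) = 3.98 / 0.9588 = 4.15 mmol/L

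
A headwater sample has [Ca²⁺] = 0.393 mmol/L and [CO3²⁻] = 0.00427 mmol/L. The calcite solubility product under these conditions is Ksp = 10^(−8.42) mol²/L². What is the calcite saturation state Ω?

Ω = 0.441

Ksp = 10^(−8.42) = 3.802×10^-9
Ω = [Ca²⁺][CO3²⁻]/Ksp = (0.393×10^-3)(0.00427×10^-3) / 3.802×10^-9 = 0.441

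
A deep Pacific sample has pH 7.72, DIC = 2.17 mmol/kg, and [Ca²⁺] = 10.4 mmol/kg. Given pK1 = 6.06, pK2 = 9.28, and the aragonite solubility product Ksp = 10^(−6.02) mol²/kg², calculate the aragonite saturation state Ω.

Ω = 0.620

α₂ = 1 / (1 + [H⁺]/K2 + [H⁺]²/(K1K2)) = 1 / (1 + 10^+1.56 + 10^-0.10)
   = 1 / (1 + 36.308 + 0.79433) = 1/38.102 = 0.02625
[CO3²⁻] = α₂ × DIC = 0.02625 × 2.17 = 0.05695 mmol/kg
Ksp = 10^(−6.02) = 9.550×10^-7
Ω = [Ca²⁺][CO3²⁻]/Ksp = (10.4×10^-3)(5.695×10^-5) / 9.550×10^-7 = 0.620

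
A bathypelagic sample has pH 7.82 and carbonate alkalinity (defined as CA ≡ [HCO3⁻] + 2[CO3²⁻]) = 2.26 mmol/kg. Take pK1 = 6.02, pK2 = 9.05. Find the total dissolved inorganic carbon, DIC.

CA = [HCO3⁻] + 2[CO3²⁻] = (α₁ + 2α₂)·DIC
At pH 7.82: [H⁺]/K1 = 10^-1.80 = 0.015849, K2/[H⁺] = 10^-1.23 = 0.058884
α₁ = 1/(1 + 0.015849 + 0.058884) = 1/1.0747 = 0.9305; α₂ = α₁·K2/[H⁺] = 0.05479
α₁ + 2α₂ = 1.0400
DIC = CA / (α₁ + 2α₂) = 2.26 / 1.0400 = 2.17 mmol/kg

DIC = 2.17 mmol/kg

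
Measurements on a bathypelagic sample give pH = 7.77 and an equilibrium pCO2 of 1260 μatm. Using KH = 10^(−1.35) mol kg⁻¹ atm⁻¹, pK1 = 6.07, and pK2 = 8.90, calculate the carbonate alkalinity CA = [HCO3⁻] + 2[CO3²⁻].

[CO2*] = KH · pCO2 = 10^(−1.35) × 1260×10^-6 = 5.628×10^-5 mol/kg
α₀ = 1/(1 + K1/[H⁺] + K1K2/[H⁺]²) = 1/(1 + 10^+1.70 + 10^+0.57) = 0.01824
DIC = [CO2*]/α₀ = 5.628×10^-5 / 0.01824 = 3.086 mmol/kg
CA = (α₁ + 2α₂)·DIC = (0.9140 + 2×0.06776) × 3.086 = 3.24 mmol/kg

CA = 3.24 mmol/kg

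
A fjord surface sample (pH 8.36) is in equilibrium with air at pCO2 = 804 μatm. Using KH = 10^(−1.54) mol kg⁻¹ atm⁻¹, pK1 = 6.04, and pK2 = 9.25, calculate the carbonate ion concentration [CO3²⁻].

[CO3²⁻] = 0.624 mmol/kg

[CO2*] = KH · pCO2 = 10^(−1.54) × 804×10^-6 = 2.319×10^-5 mol/kg
α₀ = 1/(1 + K1/[H⁺] + K1K2/[H⁺]²) = 1/(1 + 10^+2.32 + 10^+1.43) = 0.004222
DIC = [CO2*]/α₀ = 2.319×10^-5 / 0.004222 = 5.492 mmol/kg
[CO3²⁻] = α₂·DIC; α₂ = 0.1136, so [CO3²⁻] = 0.1136 × 5.492 = 0.624 mmol/kg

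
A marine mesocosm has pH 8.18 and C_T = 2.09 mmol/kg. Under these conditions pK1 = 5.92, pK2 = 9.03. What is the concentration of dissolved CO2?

α₀ = 1 / (1 + K1/[H⁺] + K1K2/[H⁺]²) = 1 / (1 + 10^+2.26 + 10^+1.41)
   = 1 / (1 + 181.97 + 25.704) = 1/208.67 = 0.004792
[CO2*] = α₀ × DIC = 0.004792 × 2.09 = 0.0100 mmol/kg = 10.0 μmol/kg

[CO2*] = 10.0 μmol/kg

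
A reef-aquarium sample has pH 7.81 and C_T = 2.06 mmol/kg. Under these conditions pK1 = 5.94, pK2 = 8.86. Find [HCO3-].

[HCO3⁻] = 1.87 mmol/kg

α₁ = 1 / (1 + [H⁺]/K1 + K2/[H⁺]) = 1 / (1 + 10^-1.87 + 10^-1.05)
   = 1 / (1 + 0.013490 + 0.089125) = 1/1.1026 = 0.9069
[HCO3⁻] = α₁ × DIC = 0.9069 × 2.06 = 1.87 mmol/kg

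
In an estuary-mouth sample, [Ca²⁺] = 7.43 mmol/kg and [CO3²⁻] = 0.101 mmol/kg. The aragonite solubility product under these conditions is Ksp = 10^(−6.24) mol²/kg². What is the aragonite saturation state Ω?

Ksp = 10^(−6.24) = 5.754×10^-7
Ω = [Ca²⁺][CO3²⁻]/Ksp = (7.43×10^-3)(0.101×10^-3) / 5.754×10^-7 = 1.30

Ω = 1.30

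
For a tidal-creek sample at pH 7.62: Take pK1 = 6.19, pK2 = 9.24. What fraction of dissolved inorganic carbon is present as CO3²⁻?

α₂ = 1 / (1 + [H⁺]/K2 + [H⁺]²/(K1K2)) = 1 / (1 + 10^+1.62 + 10^+0.19)
   = 1 / (1 + 41.687 + 1.5488) = 1/44.236 = 0.02261

α₂ = 0.0226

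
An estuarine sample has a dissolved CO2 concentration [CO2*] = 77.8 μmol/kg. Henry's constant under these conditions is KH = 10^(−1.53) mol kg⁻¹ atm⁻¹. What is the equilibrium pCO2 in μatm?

KH = 10^(−1.53) = 2.951×10^-2 mol kg⁻¹ atm⁻¹
pCO2 = [CO2*]/KH = 77.8×10^-6 / 2.951×10^-2 = 2.64×10^-3 atm = 2640 μatm

pCO2 = 2640 μatm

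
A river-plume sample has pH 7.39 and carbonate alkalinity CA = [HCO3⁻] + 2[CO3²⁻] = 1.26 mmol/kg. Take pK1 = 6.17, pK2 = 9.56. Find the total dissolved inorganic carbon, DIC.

CA = [HCO3⁻] + 2[CO3²⁻] = (α₁ + 2α₂)·DIC
At pH 7.39: [H⁺]/K1 = 10^-1.22 = 0.060256, K2/[H⁺] = 10^-2.17 = 0.0067608
α₁ = 1/(1 + 0.060256 + 0.0067608) = 1/1.0670 = 0.9372; α₂ = α₁·K2/[H⁺] = 0.006336
α₁ + 2α₂ = 0.9499
DIC = CA / (α₁ + 2α₂) = 1.26 / 0.9499 = 1.33 mmol/kg

DIC = 1.33 mmol/kg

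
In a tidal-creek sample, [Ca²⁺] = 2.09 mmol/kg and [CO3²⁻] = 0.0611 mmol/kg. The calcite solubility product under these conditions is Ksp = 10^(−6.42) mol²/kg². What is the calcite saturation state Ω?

Ω = 0.336

Ksp = 10^(−6.42) = 3.802×10^-7
Ω = [Ca²⁺][CO3²⁻]/Ksp = (2.09×10^-3)(0.0611×10^-3) / 3.802×10^-7 = 0.336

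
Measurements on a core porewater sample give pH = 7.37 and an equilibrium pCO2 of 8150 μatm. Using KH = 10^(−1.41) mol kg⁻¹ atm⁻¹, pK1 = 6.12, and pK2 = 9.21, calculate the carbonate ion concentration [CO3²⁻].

[CO3²⁻] = 0.0815 mmol/kg

[CO2*] = KH · pCO2 = 10^(−1.41) × 8150×10^-6 = 3.171×10^-4 mol/kg
α₀ = 1/(1 + K1/[H⁺] + K1K2/[H⁺]²) = 1/(1 + 10^+1.25 + 10^-0.59) = 0.05252
DIC = [CO2*]/α₀ = 3.171×10^-4 / 0.05252 = 6.037 mmol/kg
[CO3²⁻] = α₂·DIC; α₂ = 0.01350, so [CO3²⁻] = 0.01350 × 6.037 = 0.0815 mmol/kg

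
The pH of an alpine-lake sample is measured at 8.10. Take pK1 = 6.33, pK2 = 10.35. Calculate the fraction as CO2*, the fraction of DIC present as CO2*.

α₀ = 0.0166

α₀ = 1 / (1 + K1/[H⁺] + K1K2/[H⁺]²) = 1 / (1 + 10^+1.77 + 10^-0.48)
   = 1 / (1 + 58.884 + 0.33113) = 1/60.215 = 0.01661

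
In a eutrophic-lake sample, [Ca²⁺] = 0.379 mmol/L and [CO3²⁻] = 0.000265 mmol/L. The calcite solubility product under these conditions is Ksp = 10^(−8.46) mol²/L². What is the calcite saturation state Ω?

Ksp = 10^(−8.46) = 3.467×10^-9
Ω = [Ca²⁺][CO3²⁻]/Ksp = (0.379×10^-3)(0.000265×10^-3) / 3.467×10^-9 = 0.0290

Ω = 0.0290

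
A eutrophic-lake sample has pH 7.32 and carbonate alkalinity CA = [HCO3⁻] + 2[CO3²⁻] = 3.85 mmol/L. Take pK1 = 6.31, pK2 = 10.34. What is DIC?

DIC = 4.22 mmol/L

CA = [HCO3⁻] + 2[CO3²⁻] = (α₁ + 2α₂)·DIC
At pH 7.32: [H⁺]/K1 = 10^-1.01 = 0.097724, K2/[H⁺] = 10^-3.02 = 0.00095499
α₁ = 1/(1 + 0.097724 + 0.00095499) = 1/1.0987 = 0.9102; α₂ = α₁·K2/[H⁺] = 0.0008692
α₁ + 2α₂ = 0.9119
DIC = CA / (α₁ + 2α₂) = 3.85 / 0.9119 = 4.22 mmol/L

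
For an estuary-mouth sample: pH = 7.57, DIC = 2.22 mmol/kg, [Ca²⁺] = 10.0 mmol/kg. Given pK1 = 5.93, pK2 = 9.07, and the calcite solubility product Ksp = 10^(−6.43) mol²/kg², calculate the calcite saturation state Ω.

Ω = 1.79

α₂ = 1 / (1 + [H⁺]/K2 + [H⁺]²/(K1K2)) = 1 / (1 + 10^+1.50 + 10^-0.14)
   = 1 / (1 + 31.623 + 0.72444) = 1/33.347 = 0.02999
[CO3²⁻] = α₂ × DIC = 0.02999 × 2.22 = 0.06657 mmol/kg
Ksp = 10^(−6.43) = 3.715×10^-7
Ω = [Ca²⁺][CO3²⁻]/Ksp = (10.0×10^-3)(6.657×10^-5) / 3.715×10^-7 = 1.79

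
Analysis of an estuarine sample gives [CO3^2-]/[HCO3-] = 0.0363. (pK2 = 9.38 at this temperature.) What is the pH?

From K2 = [H⁺][CO3^2-]/[HCO3-]:  pH = pK2 + log₁₀([CO3^2-]/[HCO3-])
log₁₀(0.0363) = -1.440
pH = 9.38 + (-1.440) = 7.94

pH = 7.94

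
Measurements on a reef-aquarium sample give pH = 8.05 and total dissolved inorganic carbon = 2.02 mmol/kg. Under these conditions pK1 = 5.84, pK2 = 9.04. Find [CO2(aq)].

α₀ = 1 / (1 + K1/[H⁺] + K1K2/[H⁺]²) = 1 / (1 + 10^+2.21 + 10^+1.22)
   = 1 / (1 + 162.18 + 16.596) = 1/179.78 = 0.005562
[CO2*] = α₀ × DIC = 0.005562 × 2.02 = 0.0112 mmol/kg = 11.2 μmol/kg

[CO2*] = 11.2 μmol/kg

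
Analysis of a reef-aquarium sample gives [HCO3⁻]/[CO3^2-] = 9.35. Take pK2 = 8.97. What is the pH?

pH = 8.00

From K2 = [H⁺][CO3^2-]/[HCO3⁻]:  pH = pK2 − log₁₀([HCO3⁻]/[CO3^2-])
log₁₀(9.35) = +0.971
pH = 8.97 − (+0.971) = 8.00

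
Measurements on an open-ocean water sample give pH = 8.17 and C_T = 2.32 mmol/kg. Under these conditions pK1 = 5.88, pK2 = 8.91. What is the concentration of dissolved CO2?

α₀ = 1 / (1 + K1/[H⁺] + K1K2/[H⁺]²) = 1 / (1 + 10^+2.29 + 10^+1.55)
   = 1 / (1 + 194.98 + 35.481) = 1/231.47 = 0.004320
[CO2*] = α₀ × DIC = 0.004320 × 2.32 = 0.0100 mmol/kg = 10.0 μmol/kg

[CO2*] = 10.0 μmol/kg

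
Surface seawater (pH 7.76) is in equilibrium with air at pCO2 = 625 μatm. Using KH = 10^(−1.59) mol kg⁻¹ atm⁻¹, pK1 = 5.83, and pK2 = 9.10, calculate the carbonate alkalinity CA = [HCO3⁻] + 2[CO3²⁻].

CA = 1.49 mmol/kg

[CO2*] = KH · pCO2 = 10^(−1.59) × 625×10^-6 = 1.606×10^-5 mol/kg
α₀ = 1/(1 + K1/[H⁺] + K1K2/[H⁺]²) = 1/(1 + 10^+1.93 + 10^+0.59) = 0.01111
DIC = [CO2*]/α₀ = 1.606×10^-5 / 0.01111 = 1.446 mmol/kg
CA = (α₁ + 2α₂)·DIC = (0.9457 + 2×0.04323) × 1.446 = 1.49 mmol/kg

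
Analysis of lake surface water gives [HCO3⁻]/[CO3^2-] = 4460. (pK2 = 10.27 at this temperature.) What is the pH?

From K2 = [H⁺][CO3^2-]/[HCO3⁻]:  pH = pK2 − log₁₀([HCO3⁻]/[CO3^2-])
log₁₀(4460) = +3.649
pH = 10.27 − (+3.649) = 6.62

pH = 6.62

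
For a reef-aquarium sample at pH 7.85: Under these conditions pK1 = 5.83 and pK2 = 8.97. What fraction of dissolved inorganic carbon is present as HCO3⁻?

α₁ = 0.921

α₁ = 1 / (1 + [H⁺]/K1 + K2/[H⁺]) = 1 / (1 + 10^-2.02 + 10^-1.12)
   = 1 / (1 + 0.0095499 + 0.075858) = 1/1.0854 = 0.9213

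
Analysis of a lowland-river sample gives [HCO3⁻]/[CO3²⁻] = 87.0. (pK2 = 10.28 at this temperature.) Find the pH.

From K2 = [H⁺][CO3²⁻]/[HCO3⁻]:  pH = pK2 − log₁₀([HCO3⁻]/[CO3²⁻])
log₁₀(87.0) = +1.940
pH = 10.28 − (+1.940) = 8.34

pH = 8.34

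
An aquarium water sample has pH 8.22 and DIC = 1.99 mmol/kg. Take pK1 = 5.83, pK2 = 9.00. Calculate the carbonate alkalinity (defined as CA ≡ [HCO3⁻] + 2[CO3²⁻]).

CA = 2.27 mmol/kg

CA = [HCO3⁻] + 2[CO3²⁻] = (α₁ + 2α₂)·DIC
At pH 8.22: [H⁺]/K1 = 10^-2.39 = 0.0040738, K2/[H⁺] = 10^-0.78 = 0.16596
α₁ = 1/(1 + 0.0040738 + 0.16596) = 1/1.1700 = 0.8547; α₂ = α₁·K2/[H⁺] = 0.1418
α₁ + 2α₂ = 1.1384
CA = 1.1384 × 1.99 = 2.27 mmol/kg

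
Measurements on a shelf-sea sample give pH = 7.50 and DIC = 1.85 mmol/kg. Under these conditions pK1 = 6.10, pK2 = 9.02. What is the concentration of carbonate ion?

[CO3²⁻] = 0.0522 mmol/kg

α₂ = 1 / (1 + [H⁺]/K2 + [H⁺]²/(K1K2)) = 1 / (1 + 10^+1.52 + 10^+0.12)
   = 1 / (1 + 33.113 + 1.3183) = 1/35.431 = 0.02822
[CO3²⁻] = α₂ × DIC = 0.02822 × 1.85 = 0.0522 mmol/kg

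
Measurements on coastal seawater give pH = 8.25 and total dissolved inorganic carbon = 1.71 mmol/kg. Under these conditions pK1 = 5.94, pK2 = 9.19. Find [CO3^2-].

[CO3²⁻] = 0.175 mmol/kg

α₂ = 1 / (1 + [H⁺]/K2 + [H⁺]²/(K1K2)) = 1 / (1 + 10^+0.94 + 10^-1.37)
   = 1 / (1 + 8.7096 + 0.042658) = 1/9.7523 = 0.1025
[CO3²⁻] = α₂ × DIC = 0.1025 × 1.71 = 0.175 mmol/kg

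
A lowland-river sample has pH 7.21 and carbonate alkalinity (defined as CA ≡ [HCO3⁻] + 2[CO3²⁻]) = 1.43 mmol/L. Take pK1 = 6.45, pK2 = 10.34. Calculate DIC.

DIC = 1.68 mmol/L

CA = [HCO3⁻] + 2[CO3²⁻] = (α₁ + 2α₂)·DIC
At pH 7.21: [H⁺]/K1 = 10^-0.76 = 0.17378, K2/[H⁺] = 10^-3.13 = 0.00074131
α₁ = 1/(1 + 0.17378 + 0.00074131) = 1/1.1745 = 0.8514; α₂ = α₁·K2/[H⁺] = 0.0006312
α₁ + 2α₂ = 0.8527
DIC = CA / (α₁ + 2α₂) = 1.43 / 0.8527 = 1.68 mmol/L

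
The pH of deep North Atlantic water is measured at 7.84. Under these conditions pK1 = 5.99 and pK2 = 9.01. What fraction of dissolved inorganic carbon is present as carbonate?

α₂ = 0.0625

α₂ = 1 / (1 + [H⁺]/K2 + [H⁺]²/(K1K2)) = 1 / (1 + 10^+1.17 + 10^-0.68)
   = 1 / (1 + 14.791 + 0.20893) = 1/16.000 = 0.06250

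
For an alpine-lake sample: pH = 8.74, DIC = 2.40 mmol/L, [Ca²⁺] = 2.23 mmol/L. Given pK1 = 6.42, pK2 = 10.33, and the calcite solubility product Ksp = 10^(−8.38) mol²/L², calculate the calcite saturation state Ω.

α₂ = 1 / (1 + [H⁺]/K2 + [H⁺]²/(K1K2)) = 1 / (1 + 10^+1.59 + 10^-0.73)
   = 1 / (1 + 38.905 + 0.18621) = 1/40.091 = 0.02494
[CO3²⁻] = α₂ × DIC = 0.02494 × 2.40 = 0.05986 mmol/L
Ksp = 10^(−8.38) = 4.169×10^-9
Ω = [Ca²⁺][CO3²⁻]/Ksp = (2.23×10^-3)(5.986×10^-5) / 4.169×10^-9 = 32.0

Ω = 32.0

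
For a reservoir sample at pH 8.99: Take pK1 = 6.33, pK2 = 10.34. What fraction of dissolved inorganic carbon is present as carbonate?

α₂ = 0.0427

α₂ = 1 / (1 + [H⁺]/K2 + [H⁺]²/(K1K2)) = 1 / (1 + 10^+1.35 + 10^-1.31)
   = 1 / (1 + 22.387 + 0.048978) = 1/23.436 = 0.04267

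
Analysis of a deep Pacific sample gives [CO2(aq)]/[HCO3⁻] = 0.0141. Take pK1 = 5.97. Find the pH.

From K1 = [H⁺][HCO3⁻]/[CO2(aq)]:  pH = pK1 − log₁₀([CO2(aq)]/[HCO3⁻])
log₁₀(0.0141) = -1.851
pH = 5.97 − (-1.851) = 7.82

pH = 7.82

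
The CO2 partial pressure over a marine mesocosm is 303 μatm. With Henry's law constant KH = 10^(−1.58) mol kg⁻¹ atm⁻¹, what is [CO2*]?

KH = 10^(−1.58) = 2.630×10^-2 mol kg⁻¹ atm⁻¹
[CO2*] = KH · pCO2 = 2.630×10^-2 × 303×10^-6 atm = 7.97×10^-6 mol/kg

[CO2*] = 7.97 μmol/kg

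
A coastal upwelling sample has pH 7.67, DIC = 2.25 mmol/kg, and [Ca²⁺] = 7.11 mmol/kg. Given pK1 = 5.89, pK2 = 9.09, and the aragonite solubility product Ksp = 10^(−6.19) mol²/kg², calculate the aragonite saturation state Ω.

Ω = 0.893

α₂ = 1 / (1 + [H⁺]/K2 + [H⁺]²/(K1K2)) = 1 / (1 + 10^+1.42 + 10^-0.36)
   = 1 / (1 + 26.303 + 0.43652) = 1/27.739 = 0.03605
[CO3²⁻] = α₂ × DIC = 0.03605 × 2.25 = 0.08111 mmol/kg
Ksp = 10^(−6.19) = 6.457×10^-7
Ω = [Ca²⁺][CO3²⁻]/Ksp = (7.11×10^-3)(8.111×10^-5) / 6.457×10^-7 = 0.893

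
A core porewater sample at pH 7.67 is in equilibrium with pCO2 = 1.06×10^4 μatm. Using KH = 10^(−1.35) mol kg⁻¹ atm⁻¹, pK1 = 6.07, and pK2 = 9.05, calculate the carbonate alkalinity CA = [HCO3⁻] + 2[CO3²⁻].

CA = 20.4 mmol/kg

[CO2*] = KH · pCO2 = 10^(−1.35) × 1.06×10^4×10^-6 = 4.735×10^-4 mol/kg
α₀ = 1/(1 + K1/[H⁺] + K1K2/[H⁺]²) = 1/(1 + 10^+1.60 + 10^+0.22) = 0.02355
DIC = [CO2*]/α₀ = 4.735×10^-4 / 0.02355 = 20.11 mmol/kg
CA = (α₁ + 2α₂)·DIC = (0.9374 + 2×0.03908) × 20.11 = 20.4 mmol/kg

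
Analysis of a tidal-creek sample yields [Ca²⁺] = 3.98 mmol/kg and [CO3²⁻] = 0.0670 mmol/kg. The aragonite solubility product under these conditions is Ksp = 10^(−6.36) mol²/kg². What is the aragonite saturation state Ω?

Ksp = 10^(−6.36) = 4.365×10^-7
Ω = [Ca²⁺][CO3²⁻]/Ksp = (3.98×10^-3)(0.0670×10^-3) / 4.365×10^-7 = 0.611

Ω = 0.611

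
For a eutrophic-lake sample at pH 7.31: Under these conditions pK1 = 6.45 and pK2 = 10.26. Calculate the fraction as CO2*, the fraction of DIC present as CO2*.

α₀ = 1 / (1 + K1/[H⁺] + K1K2/[H⁺]²) = 1 / (1 + 10^+0.86 + 10^-2.09)
   = 1 / (1 + 7.2444 + 0.0081283) = 1/8.2525 = 0.1212

α₀ = 0.121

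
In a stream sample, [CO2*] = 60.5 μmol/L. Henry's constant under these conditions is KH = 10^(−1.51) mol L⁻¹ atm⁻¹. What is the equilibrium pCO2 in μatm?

pCO2 = 1960 μatm

KH = 10^(−1.51) = 3.090×10^-2 mol L⁻¹ atm⁻¹
pCO2 = [CO2*]/KH = 60.5×10^-6 / 3.090×10^-2 = 1.96×10^-3 atm = 1960 μatm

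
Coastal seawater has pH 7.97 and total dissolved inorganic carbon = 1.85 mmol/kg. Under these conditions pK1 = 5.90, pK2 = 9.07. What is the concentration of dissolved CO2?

α₀ = 1 / (1 + K1/[H⁺] + K1K2/[H⁺]²) = 1 / (1 + 10^+2.07 + 10^+0.97)
   = 1 / (1 + 117.49 + 9.3325) = 1/127.82 = 0.007823
[CO2*] = α₀ × DIC = 0.007823 × 1.85 = 0.0145 mmol/kg = 14.5 μmol/kg

[CO2*] = 14.5 μmol/kg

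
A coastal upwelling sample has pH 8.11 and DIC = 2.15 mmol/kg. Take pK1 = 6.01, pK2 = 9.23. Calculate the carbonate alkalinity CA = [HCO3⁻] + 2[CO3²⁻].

CA = [HCO3⁻] + 2[CO3²⁻] = (α₁ + 2α₂)·DIC
At pH 8.11: [H⁺]/K1 = 10^-2.10 = 0.0079433, K2/[H⁺] = 10^-1.12 = 0.075858
α₁ = 1/(1 + 0.0079433 + 0.075858) = 1/1.0838 = 0.9227; α₂ = α₁·K2/[H⁺] = 0.06999
α₁ + 2α₂ = 1.0627
CA = 1.0627 × 2.15 = 2.28 mmol/kg

CA = 2.28 mmol/kg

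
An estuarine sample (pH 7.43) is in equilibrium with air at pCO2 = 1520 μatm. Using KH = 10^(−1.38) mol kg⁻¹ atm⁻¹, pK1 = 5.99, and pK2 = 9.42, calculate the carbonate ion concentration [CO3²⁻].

[CO3²⁻] = 17.9 μmol/kg

[CO2*] = KH · pCO2 = 10^(−1.38) × 1520×10^-6 = 6.336×10^-5 mol/kg
α₀ = 1/(1 + K1/[H⁺] + K1K2/[H⁺]²) = 1/(1 + 10^+1.44 + 10^-0.55) = 0.03469
DIC = [CO2*]/α₀ = 6.336×10^-5 / 0.03469 = 1.826 mmol/kg
[CO3²⁻] = α₂·DIC; α₂ = 0.009778, so [CO3²⁻] = 0.009778 × 1.826 = 0.0179 mmol/kg = 17.9 μmol/kg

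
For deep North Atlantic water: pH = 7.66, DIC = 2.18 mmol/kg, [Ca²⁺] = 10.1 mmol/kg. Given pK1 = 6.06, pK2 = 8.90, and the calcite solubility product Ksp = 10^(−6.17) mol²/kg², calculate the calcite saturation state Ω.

Ω = 1.73

α₂ = 1 / (1 + [H⁺]/K2 + [H⁺]²/(K1K2)) = 1 / (1 + 10^+1.24 + 10^-0.36)
   = 1 / (1 + 17.378 + 0.43652) = 1/18.815 = 0.05315
[CO3²⁻] = α₂ × DIC = 0.05315 × 2.18 = 0.1159 mmol/kg
Ksp = 10^(−6.17) = 6.761×10^-7
Ω = [Ca²⁺][CO3²⁻]/Ksp = (10.1×10^-3)(1.159×10^-4) / 6.761×10^-7 = 1.73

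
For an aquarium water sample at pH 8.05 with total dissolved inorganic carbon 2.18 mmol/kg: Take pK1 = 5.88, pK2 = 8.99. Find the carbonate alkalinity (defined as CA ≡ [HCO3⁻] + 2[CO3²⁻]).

CA = 2.39 mmol/kg

CA = [HCO3⁻] + 2[CO3²⁻] = (α₁ + 2α₂)·DIC
At pH 8.05: [H⁺]/K1 = 10^-2.17 = 0.0067608, K2/[H⁺] = 10^-0.94 = 0.11482
α₁ = 1/(1 + 0.0067608 + 0.11482) = 1/1.1216 = 0.8916; α₂ = α₁·K2/[H⁺] = 0.1024
α₁ + 2α₂ = 1.0963
CA = 1.0963 × 2.18 = 2.39 mmol/kg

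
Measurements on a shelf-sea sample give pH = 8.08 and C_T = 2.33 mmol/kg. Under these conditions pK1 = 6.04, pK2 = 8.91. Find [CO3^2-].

[CO3²⁻] = 0.298 mmol/kg

α₂ = 1 / (1 + [H⁺]/K2 + [H⁺]²/(K1K2)) = 1 / (1 + 10^+0.83 + 10^-1.21)
   = 1 / (1 + 6.7608 + 0.061660) = 1/7.8225 = 0.1278
[CO3²⁻] = α₂ × DIC = 0.1278 × 2.33 = 0.298 mmol/kg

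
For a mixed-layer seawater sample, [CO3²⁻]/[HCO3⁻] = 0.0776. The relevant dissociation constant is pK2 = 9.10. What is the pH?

From K2 = [H⁺][CO3²⁻]/[HCO3⁻]:  pH = pK2 + log₁₀([CO3²⁻]/[HCO3⁻])
log₁₀(0.0776) = -1.110
pH = 9.10 + (-1.110) = 7.99

pH = 7.99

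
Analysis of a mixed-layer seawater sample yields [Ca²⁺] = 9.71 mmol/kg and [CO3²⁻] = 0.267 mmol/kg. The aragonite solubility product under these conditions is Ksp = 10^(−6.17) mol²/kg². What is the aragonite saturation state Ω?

Ω = 3.83

Ksp = 10^(−6.17) = 6.761×10^-7
Ω = [Ca²⁺][CO3²⁻]/Ksp = (9.71×10^-3)(0.267×10^-3) / 6.761×10^-7 = 3.83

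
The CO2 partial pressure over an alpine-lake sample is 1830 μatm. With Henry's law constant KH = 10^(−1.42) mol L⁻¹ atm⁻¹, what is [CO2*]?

KH = 10^(−1.42) = 3.802×10^-2 mol L⁻¹ atm⁻¹
[CO2*] = KH · pCO2 = 3.802×10^-2 × 1830×10^-6 atm = 6.96×10^-5 mol/L

[CO2*] = 69.6 μmol/L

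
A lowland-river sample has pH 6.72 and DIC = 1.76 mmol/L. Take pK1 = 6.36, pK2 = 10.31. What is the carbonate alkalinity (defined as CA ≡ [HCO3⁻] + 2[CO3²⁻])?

CA = [HCO3⁻] + 2[CO3²⁻] = (α₁ + 2α₂)·DIC
At pH 6.72: [H⁺]/K1 = 10^-0.36 = 0.43652, K2/[H⁺] = 10^-3.59 = 0.00025704
α₁ = 1/(1 + 0.43652 + 0.00025704) = 1/1.4368 = 0.6960; α₂ = α₁·K2/[H⁺] = 0.0001789
α₁ + 2α₂ = 0.6964
CA = 0.6964 × 1.76 = 1.23 mmol/L

CA = 1.23 mmol/L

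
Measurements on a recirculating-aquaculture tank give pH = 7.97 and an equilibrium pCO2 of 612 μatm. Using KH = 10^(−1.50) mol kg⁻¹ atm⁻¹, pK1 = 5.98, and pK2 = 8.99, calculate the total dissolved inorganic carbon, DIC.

DIC = 2.09 mmol/kg

[CO2*] = KH · pCO2 = 10^(−1.50) × 612×10^-6 = 1.935×10^-5 mol/kg
α₀ = 1/(1 + K1/[H⁺] + K1K2/[H⁺]²) = 1/(1 + 10^+1.99 + 10^+0.97) = 0.009254
DIC = [CO2*]/α₀ = 1.935×10^-5 / 0.009254 = 2.09 mmol/kg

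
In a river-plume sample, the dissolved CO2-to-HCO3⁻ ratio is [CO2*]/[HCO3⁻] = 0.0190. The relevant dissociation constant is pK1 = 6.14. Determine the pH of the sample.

From K1 = [H⁺][HCO3⁻]/[CO2*]:  pH = pK1 − log₁₀([CO2*]/[HCO3⁻])
log₁₀(0.0190) = -1.721
pH = 6.14 − (-1.721) = 7.86

pH = 7.86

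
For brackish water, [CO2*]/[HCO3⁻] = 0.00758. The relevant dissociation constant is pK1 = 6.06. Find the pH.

pH = 8.18

From K1 = [H⁺][HCO3⁻]/[CO2*]:  pH = pK1 − log₁₀([CO2*]/[HCO3⁻])
log₁₀(0.00758) = -2.120
pH = 6.06 − (-2.120) = 8.18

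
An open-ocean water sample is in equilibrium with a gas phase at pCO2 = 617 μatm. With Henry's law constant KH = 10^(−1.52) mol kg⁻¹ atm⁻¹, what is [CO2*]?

KH = 10^(−1.52) = 3.020×10^-2 mol kg⁻¹ atm⁻¹
[CO2*] = KH · pCO2 = 3.020×10^-2 × 617×10^-6 atm = 1.86×10^-5 mol/kg

[CO2*] = 18.6 μmol/kg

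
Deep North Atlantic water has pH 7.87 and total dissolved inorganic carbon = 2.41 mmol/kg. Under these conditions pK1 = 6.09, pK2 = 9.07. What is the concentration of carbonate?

α₂ = 1 / (1 + [H⁺]/K2 + [H⁺]²/(K1K2)) = 1 / (1 + 10^+1.20 + 10^-0.58)
   = 1 / (1 + 15.849 + 0.26303) = 1/17.112 = 0.05844
[CO3²⁻] = α₂ × DIC = 0.05844 × 2.41 = 0.141 mmol/kg

[CO3²⁻] = 0.141 mmol/kg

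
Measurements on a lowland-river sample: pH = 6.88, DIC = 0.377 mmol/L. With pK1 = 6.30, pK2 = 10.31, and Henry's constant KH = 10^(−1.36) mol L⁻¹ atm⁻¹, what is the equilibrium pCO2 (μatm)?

pCO2 = 1800 μatm

α₀ = 1 / (1 + K1/[H⁺] + K1K2/[H⁺]²) = 1 / (1 + 10^+0.58 + 10^-2.85)
   = 1 / (1 + 3.8019 + 0.0014125) = 1/4.8033 = 0.2082
[CO2*] = α₀ × DIC = 0.2082 × 0.377 = 0.07849 mmol/L
pCO2 = [CO2*]/KH = 7.849×10^-5 / 4.365×10^-2 = 1800 μatm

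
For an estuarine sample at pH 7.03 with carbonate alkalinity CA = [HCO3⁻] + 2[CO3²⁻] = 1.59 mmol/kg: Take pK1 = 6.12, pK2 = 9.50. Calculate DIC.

CA = [HCO3⁻] + 2[CO3²⁻] = (α₁ + 2α₂)·DIC
At pH 7.03: [H⁺]/K1 = 10^-0.91 = 0.12303, K2/[H⁺] = 10^-2.47 = 0.0033884
α₁ = 1/(1 + 0.12303 + 0.0033884) = 1/1.1264 = 0.8878; α₂ = α₁·K2/[H⁺] = 0.003008
α₁ + 2α₂ = 0.8938
DIC = CA / (α₁ + 2α₂) = 1.59 / 0.8938 = 1.78 mmol/kg

DIC = 1.78 mmol/kg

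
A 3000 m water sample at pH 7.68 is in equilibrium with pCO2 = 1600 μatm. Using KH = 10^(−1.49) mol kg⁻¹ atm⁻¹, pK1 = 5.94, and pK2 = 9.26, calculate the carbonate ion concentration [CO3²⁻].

[CO3²⁻] = 0.0748 mmol/kg

[CO2*] = KH · pCO2 = 10^(−1.49) × 1600×10^-6 = 5.177×10^-5 mol/kg
α₀ = 1/(1 + K1/[H⁺] + K1K2/[H⁺]²) = 1/(1 + 10^+1.74 + 10^+0.16) = 0.01742
DIC = [CO2*]/α₀ = 5.177×10^-5 / 0.01742 = 2.972 mmol/kg
[CO3²⁻] = α₂·DIC; α₂ = 0.02518, so [CO3²⁻] = 0.02518 × 2.972 = 0.0748 mmol/kg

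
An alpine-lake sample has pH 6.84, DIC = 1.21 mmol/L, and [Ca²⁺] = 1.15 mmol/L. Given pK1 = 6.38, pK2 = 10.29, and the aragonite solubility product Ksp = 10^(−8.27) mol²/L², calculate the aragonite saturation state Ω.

α₂ = 1 / (1 + [H⁺]/K2 + [H⁺]²/(K1K2)) = 1 / (1 + 10^+3.45 + 10^+2.99)
   = 1 / (1 + 2818.4 + 977.24) = 1/3796.6 = 0.0002634
[CO3²⁻] = α₂ × DIC = 0.0002634 × 1.21 = 0.0003187 mmol/L = 0.3187 μmol/L
Ksp = 10^(−8.27) = 5.370×10^-9
Ω = [Ca²⁺][CO3²⁻]/Ksp = (1.15×10^-3)(3.187×10^-7) / 5.370×10^-9 = 0.0682

Ω = 0.0682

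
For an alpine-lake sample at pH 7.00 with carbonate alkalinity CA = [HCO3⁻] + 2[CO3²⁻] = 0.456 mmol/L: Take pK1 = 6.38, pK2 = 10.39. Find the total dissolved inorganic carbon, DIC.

DIC = 0.565 mmol/L

CA = [HCO3⁻] + 2[CO3²⁻] = (α₁ + 2α₂)·DIC
At pH 7.00: [H⁺]/K1 = 10^-0.62 = 0.23988, K2/[H⁺] = 10^-3.39 = 0.00040738
α₁ = 1/(1 + 0.23988 + 0.00040738) = 1/1.2403 = 0.8063; α₂ = α₁·K2/[H⁺] = 0.0003285
α₁ + 2α₂ = 0.8069
DIC = CA / (α₁ + 2α₂) = 0.456 / 0.8069 = 0.565 mmol/L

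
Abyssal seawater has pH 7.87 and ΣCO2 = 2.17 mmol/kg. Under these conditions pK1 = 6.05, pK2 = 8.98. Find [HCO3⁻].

α₁ = 1 / (1 + [H⁺]/K1 + K2/[H⁺]) = 1 / (1 + 10^-1.82 + 10^-1.11)
   = 1 / (1 + 0.015136 + 0.077625) = 1/1.0928 = 0.9151
[HCO3⁻] = α₁ × DIC = 0.9151 × 2.17 = 1.99 mmol/kg

[HCO3⁻] = 1.99 mmol/kg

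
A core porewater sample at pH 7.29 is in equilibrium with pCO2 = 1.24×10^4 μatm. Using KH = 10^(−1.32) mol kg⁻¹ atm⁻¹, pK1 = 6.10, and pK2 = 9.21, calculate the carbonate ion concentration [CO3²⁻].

[CO2*] = KH · pCO2 = 10^(−1.32) × 1.24×10^4×10^-6 = 5.935×10^-4 mol/kg
α₀ = 1/(1 + K1/[H⁺] + K1K2/[H⁺]²) = 1/(1 + 10^+1.19 + 10^-0.73) = 0.05997
DIC = [CO2*]/α₀ = 5.935×10^-4 / 0.05997 = 9.896 mmol/kg
[CO3²⁻] = α₂·DIC; α₂ = 0.01117, so [CO3²⁻] = 0.01117 × 9.896 = 0.111 mmol/kg

[CO3²⁻] = 0.111 mmol/kg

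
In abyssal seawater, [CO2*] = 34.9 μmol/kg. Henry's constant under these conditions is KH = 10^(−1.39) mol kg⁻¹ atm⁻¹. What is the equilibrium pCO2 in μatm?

pCO2 = 857 μatm

KH = 10^(−1.39) = 4.074×10^-2 mol kg⁻¹ atm⁻¹
pCO2 = [CO2*]/KH = 34.9×10^-6 / 4.074×10^-2 = 8.57×10^-4 atm = 857 μatm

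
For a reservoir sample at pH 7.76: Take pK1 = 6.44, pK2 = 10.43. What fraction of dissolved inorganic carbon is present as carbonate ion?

α₂ = 0.00204

α₂ = 1 / (1 + [H⁺]/K2 + [H⁺]²/(K1K2)) = 1 / (1 + 10^+2.67 + 10^+1.35)
   = 1 / (1 + 467.74 + 22.387) = 1/491.12 = 0.002036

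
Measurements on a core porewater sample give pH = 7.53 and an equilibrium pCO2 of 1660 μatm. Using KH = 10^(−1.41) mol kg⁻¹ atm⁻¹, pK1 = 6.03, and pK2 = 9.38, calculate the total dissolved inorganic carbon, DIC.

[CO2*] = KH · pCO2 = 10^(−1.41) × 1660×10^-6 = 6.458×10^-5 mol/kg
α₀ = 1/(1 + K1/[H⁺] + K1K2/[H⁺]²) = 1/(1 + 10^+1.50 + 10^-0.35) = 0.03024
DIC = [CO2*]/α₀ = 6.458×10^-5 / 0.03024 = 2.14 mmol/kg

DIC = 2.14 mmol/kg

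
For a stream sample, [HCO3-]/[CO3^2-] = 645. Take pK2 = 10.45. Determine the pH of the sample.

From K2 = [H⁺][CO3^2-]/[HCO3-]:  pH = pK2 − log₁₀([HCO3-]/[CO3^2-])
log₁₀(645) = +2.810
pH = 10.45 − (+2.810) = 7.64

pH = 7.64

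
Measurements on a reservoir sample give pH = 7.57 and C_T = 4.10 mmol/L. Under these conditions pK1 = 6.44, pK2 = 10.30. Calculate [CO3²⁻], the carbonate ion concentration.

[CO3²⁻] = 7.10 μmol/L

α₂ = 1 / (1 + [H⁺]/K2 + [H⁺]²/(K1K2)) = 1 / (1 + 10^+2.73 + 10^+1.60)
   = 1 / (1 + 537.03 + 39.811) = 1/577.84 = 0.001731
[CO3²⁻] = α₂ × DIC = 0.001731 × 4.10 = 0.00710 mmol/L = 7.10 μmol/L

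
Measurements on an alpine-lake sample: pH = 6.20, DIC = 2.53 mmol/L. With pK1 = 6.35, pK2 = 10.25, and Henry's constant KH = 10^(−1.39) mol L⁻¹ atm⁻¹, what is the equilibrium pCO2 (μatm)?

pCO2 = 3.64×10^4 μatm

α₀ = 1 / (1 + K1/[H⁺] + K1K2/[H⁺]²) = 1 / (1 + 10^-0.15 + 10^-4.20)
   = 1 / (1 + 0.70795 + 6.3096×10^-5) = 1/1.7080 = 0.5855
[CO2*] = α₀ × DIC = 0.5855 × 2.53 = 1.481 mmol/L
pCO2 = [CO2*]/KH = 1.481×10^-3 / 4.074×10^-2 = 3.64×10^4 μatm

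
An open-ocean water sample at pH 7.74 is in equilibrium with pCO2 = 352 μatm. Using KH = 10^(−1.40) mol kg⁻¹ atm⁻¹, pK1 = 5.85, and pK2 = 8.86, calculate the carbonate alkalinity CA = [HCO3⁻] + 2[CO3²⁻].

CA = 1.25 mmol/kg

[CO2*] = KH · pCO2 = 10^(−1.40) × 352×10^-6 = 1.401×10^-5 mol/kg
α₀ = 1/(1 + K1/[H⁺] + K1K2/[H⁺]²) = 1/(1 + 10^+1.89 + 10^+0.77) = 0.01183
DIC = [CO2*]/α₀ = 1.401×10^-5 / 0.01183 = 1.184 mmol/kg
CA = (α₁ + 2α₂)·DIC = (0.9185 + 2×0.06967) × 1.184 = 1.25 mmol/kg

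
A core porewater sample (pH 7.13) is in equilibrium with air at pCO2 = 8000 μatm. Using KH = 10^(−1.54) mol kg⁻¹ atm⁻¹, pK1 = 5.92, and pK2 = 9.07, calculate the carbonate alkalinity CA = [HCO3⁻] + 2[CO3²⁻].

CA = 3.83 mmol/kg

[CO2*] = KH · pCO2 = 10^(−1.54) × 8000×10^-6 = 2.307×10^-4 mol/kg
α₀ = 1/(1 + K1/[H⁺] + K1K2/[H⁺]²) = 1/(1 + 10^+1.21 + 10^-0.73) = 0.05746
DIC = [CO2*]/α₀ = 2.307×10^-4 / 0.05746 = 4.016 mmol/kg
CA = (α₁ + 2α₂)·DIC = (0.9318 + 2×0.01070) × 4.016 = 3.83 mmol/kg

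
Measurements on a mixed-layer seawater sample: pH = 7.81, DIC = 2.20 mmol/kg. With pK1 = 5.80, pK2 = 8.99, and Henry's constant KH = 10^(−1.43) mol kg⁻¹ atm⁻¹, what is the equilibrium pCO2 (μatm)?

pCO2 = 538 μatm

α₀ = 1 / (1 + K1/[H⁺] + K1K2/[H⁺]²) = 1 / (1 + 10^+2.01 + 10^+0.83)
   = 1 / (1 + 102.33 + 6.7608) = 1/110.09 = 0.009083
[CO2*] = α₀ × DIC = 0.009083 × 2.20 = 0.01998 mmol/kg = 19.98 μmol/kg
pCO2 = [CO2*]/KH = 1.998×10^-5 / 3.715×10^-2 = 538 μatm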